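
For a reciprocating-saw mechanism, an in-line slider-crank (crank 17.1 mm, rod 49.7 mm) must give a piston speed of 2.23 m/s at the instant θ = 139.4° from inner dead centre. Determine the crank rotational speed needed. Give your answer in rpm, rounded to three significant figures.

2610

For an in-line slider-crank, |v_piston| = rω|sinθ|·[1 + r cosθ/√(L² − r² sin²θ)].
With r = 0.0171 m, L = 0.0497 m, θ = 139.4°: the bracketed kinematic factor |dx/dθ| = 0.0081454 m.
ω = v/|dx/dθ| = 2.23/0.0081454 = 273.77 rad/s.
N = 60ω/(2π) = 2614.4 rpm.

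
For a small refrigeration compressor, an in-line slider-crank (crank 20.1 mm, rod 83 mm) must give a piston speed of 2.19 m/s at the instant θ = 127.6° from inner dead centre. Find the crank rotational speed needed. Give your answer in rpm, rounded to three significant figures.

For an in-line slider-crank, |v_piston| = rω|sinθ|·[1 + r cosθ/√(L² − r² sin²θ)].
With r = 0.0201 m, L = 0.083 m, θ = 127.6°: the bracketed kinematic factor |dx/dθ| = 0.013527 m.
ω = v/|dx/dθ| = 2.19/0.013527 = 161.89 rad/s.
N = 60ω/(2π) = 1546 rpm.

1550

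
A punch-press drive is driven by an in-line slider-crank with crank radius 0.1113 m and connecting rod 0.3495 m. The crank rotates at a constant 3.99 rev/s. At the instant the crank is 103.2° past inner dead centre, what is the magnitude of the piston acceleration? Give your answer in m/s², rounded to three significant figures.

ω = 2π·3.99 = 25.07 rad/s
x(θ) = r cosθ + √(L² − r² sin²θ); with ω constant, a = ω²·d²x/dθ².
d²x/dθ² = −r cosθ − r²(cos2θ)/√u − r⁴ sin²2θ/(4u^{3/2}),  u = L² − r² sin²θ = 0.110409 m².
Substituting r = 0.1113 m, L = 0.3495 m, θ = 103.2°: d²x/dθ² = +0.058602 m.
a = ω²·d²x/dθ² = (25.07)²·(+0.058602) = +36.831 m/s²;  |a| = 36.831 m/s².

36.8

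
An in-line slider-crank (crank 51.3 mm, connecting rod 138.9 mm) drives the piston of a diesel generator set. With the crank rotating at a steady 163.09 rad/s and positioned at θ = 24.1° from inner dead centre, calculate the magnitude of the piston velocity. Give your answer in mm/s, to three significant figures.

4580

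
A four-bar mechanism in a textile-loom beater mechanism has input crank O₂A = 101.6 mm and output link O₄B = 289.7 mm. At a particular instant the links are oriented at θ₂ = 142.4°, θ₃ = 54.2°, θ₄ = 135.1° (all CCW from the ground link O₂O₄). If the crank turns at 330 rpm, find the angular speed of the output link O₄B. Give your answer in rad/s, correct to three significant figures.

ω₂ = 34.56 rad/s (from 330 rpm).
Differentiating the loop-closure r₂e^{iθ₂}+r₃e^{iθ₃}=r₁+r₄e^{iθ₄} gives r₂ω₂e^{iθ₂}+r₃ω₃e^{iθ₃}=r₄ω₄e^{iθ₄}.
Eliminating the other unknown: ω₄ = r₂ω₂ sin(θ₂−θ₃) / [r₄ sin(θ₄−θ₃)].
Numerator sine = +0.99951; denominator sine = +0.98741.
Result = 0.1016·34.56·(+0.99951) / (0.2897·(+0.98741)) = +12.268 rad/s; magnitude 12.268 rad/s.

12.3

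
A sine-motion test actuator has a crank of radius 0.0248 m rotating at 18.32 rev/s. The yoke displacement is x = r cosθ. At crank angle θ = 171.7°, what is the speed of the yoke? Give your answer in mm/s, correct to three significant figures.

ω = 115.1 rad/s (from 18.32 rev/s).
x = r cosθ ⇒ ẋ = −rω sinθ.
|v| = rω|sinθ| = 0.0248·115.1·|sin 171.7°| = 0.41209 m/s = 412.09 mm/s.

412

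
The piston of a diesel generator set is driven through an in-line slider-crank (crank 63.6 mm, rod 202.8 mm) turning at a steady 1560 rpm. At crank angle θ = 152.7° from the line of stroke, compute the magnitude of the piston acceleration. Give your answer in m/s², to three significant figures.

ω = 2π·1560/60 = 163.4 rad/s
x(θ) = r cosθ + √(L² − r² sin²θ); with ω constant, a = ω²·d²x/dθ².
d²x/dθ² = −r cosθ − r²(cos2θ)/√u − r⁴ sin²2θ/(4u^{3/2}),  u = L² − r² sin²θ = 0.0402769 m².
Substituting r = 0.0636 m, L = 0.2028 m, θ = 152.7°: d²x/dθ² = +0.044504 m.
a = ω²·d²x/dθ² = (163.4)²·(+0.044504) = +1187.7 m/s²;  |a| = 1187.7 m/s².

1190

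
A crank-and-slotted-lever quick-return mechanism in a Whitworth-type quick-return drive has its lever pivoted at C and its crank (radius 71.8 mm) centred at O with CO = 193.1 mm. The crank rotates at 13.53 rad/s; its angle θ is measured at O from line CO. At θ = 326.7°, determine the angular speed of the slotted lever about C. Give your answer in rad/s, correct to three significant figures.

ω = 13.53 rad/s
Crank pin A relative to C: A = (d + r cosθ, r sinθ); lever angle φ = atan2(r sinθ, d + r cosθ).
Differentiating tanφ: φ̇ = rω(d cosθ + r)/(d² + r² + 2dr cosθ).
d² + r² + 2dr cosθ = |CA|² = 0.0656191 m²;  d cosθ + r = +0.23319 m.
|ω_lever| = |0.0718·13.53·+0.23319| / 0.0656191 = 3.4523 rad/s.

3.45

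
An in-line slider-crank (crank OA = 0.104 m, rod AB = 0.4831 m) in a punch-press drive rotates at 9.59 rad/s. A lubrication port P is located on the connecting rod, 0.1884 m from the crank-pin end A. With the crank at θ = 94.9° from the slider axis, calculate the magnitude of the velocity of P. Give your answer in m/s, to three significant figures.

0.988

ω = 9.59 rad/s.  Crank-pin speed |V_A| = rω = 0.99736 m/s, perpendicular to OA.
Rod angle: sinφ = −(r/L) sinθ ⇒ φ = -12.386°; ω_rod = −rω cosθ/√(L²−r²sin²θ) = +0.18055 rad/s.
V_P = V_A + ω_rod × AP, with AP = 0.1884 m along the rod.
Components: V_Px = −rω sinθ − a·ω_rod·sinφ = -0.98642 m/s;  V_Py = rω cosθ + a·ω_rod·cosφ = -0.051968 m/s.
|V_P| = √(V_Px² + V_Py²) = 0.98779 m/s.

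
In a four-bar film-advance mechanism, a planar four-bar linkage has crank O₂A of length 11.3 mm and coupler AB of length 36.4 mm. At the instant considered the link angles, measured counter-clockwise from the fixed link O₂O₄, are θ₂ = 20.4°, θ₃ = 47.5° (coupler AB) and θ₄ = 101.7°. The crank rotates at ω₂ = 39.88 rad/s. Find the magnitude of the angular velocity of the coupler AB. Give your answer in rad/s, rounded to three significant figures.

ω₂ = 39.88 rad/s
Differentiating the loop-closure r₂e^{iθ₂}+r₃e^{iθ₃}=r₁+r₄e^{iθ₄} gives r₂ω₂e^{iθ₂}+r₃ω₃e^{iθ₃}=r₄ω₄e^{iθ₄}.
Eliminating the other unknown: ω₃ = r₂ω₂ sin(θ₄−θ₂) / [r₃ sin(θ₃−θ₄)].
Numerator sine = +0.98849; denominator sine = -0.81106.
Result = 0.0113·39.88·(+0.98849) / (0.0364·(-0.81106)) = -15.089 rad/s; magnitude 15.089 rad/s.

15.1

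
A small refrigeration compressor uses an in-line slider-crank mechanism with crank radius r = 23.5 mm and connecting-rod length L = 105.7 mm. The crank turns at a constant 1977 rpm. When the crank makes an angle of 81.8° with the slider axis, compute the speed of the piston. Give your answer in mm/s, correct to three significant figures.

4970

ω = 2π·1977/60 = 207 rad/s
For an in-line slider-crank, x = r cosθ + √(L² − r² sin²θ), so v = −rω sinθ·[1 + r cosθ/√(L² − r² sin²θ)].
With r = 0.0235 m, L = 0.1057 m, θ = 81.8°: √(L² − r² sin²θ) = 0.10311 m.
v = −0.0235·207·0.98978·[1 + 0.0235·0.14263/0.10311] = -4.972 m/s.
|v| = 4.972 m/s = 4972 mm/s.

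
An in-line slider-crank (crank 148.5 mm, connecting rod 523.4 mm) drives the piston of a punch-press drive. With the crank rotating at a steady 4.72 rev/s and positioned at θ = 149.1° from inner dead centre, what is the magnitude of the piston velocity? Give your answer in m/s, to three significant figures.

ω = 2π·4.72 = 29.66 rad/s
For an in-line slider-crank, x = r cosθ + √(L² − r² sin²θ), so v = −rω sinθ·[1 + r cosθ/√(L² − r² sin²θ)].
With r = 0.1485 m, L = 0.5234 m, θ = 149.1°: √(L² − r² sin²θ) = 0.51781 m.
v = −0.1485·29.66·0.51354·[1 + 0.1485·-0.85806/0.51781] = -1.7051 m/s.
|v| = 1.7051 m/s.

1.71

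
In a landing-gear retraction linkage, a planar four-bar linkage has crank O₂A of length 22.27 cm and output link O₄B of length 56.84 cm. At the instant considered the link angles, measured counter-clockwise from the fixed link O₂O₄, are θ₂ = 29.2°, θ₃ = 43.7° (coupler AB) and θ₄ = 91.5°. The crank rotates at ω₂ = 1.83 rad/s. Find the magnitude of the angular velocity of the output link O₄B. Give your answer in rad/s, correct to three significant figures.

ω₂ = 1.83 rad/s
Differentiating the loop-closure r₂e^{iθ₂}+r₃e^{iθ₃}=r₁+r₄e^{iθ₄} gives r₂ω₂e^{iθ₂}+r₃ω₃e^{iθ₃}=r₄ω₄e^{iθ₄}.
Eliminating the other unknown: ω₄ = r₂ω₂ sin(θ₂−θ₃) / [r₄ sin(θ₄−θ₃)].
Numerator sine = -0.25038; denominator sine = +0.74080.
Result = 0.2227·1.83·(-0.25038) / (0.5684·(+0.74080)) = -0.24233 rad/s; magnitude 0.24233 rad/s.

0.242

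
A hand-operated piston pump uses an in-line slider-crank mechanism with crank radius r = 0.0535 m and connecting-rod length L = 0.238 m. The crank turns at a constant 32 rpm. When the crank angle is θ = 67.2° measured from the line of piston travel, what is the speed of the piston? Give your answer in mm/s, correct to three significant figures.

ω = 2π·32/60 = 3.351 rad/s
For an in-line slider-crank, x = r cosθ + √(L² − r² sin²θ), so v = −rω sinθ·[1 + r cosθ/√(L² − r² sin²θ)].
With r = 0.0535 m, L = 0.238 m, θ = 67.2°: √(L² − r² sin²θ) = 0.23283 m.
v = −0.0535·3.351·0.92186·[1 + 0.0535·0.38752/0.23283] = -0.17999 m/s.
|v| = 0.17999 m/s = 179.99 mm/s.

180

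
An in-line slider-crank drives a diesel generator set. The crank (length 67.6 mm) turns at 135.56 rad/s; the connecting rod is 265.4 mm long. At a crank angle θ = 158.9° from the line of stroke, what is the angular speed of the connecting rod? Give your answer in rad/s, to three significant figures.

ω = 135.6 rad/s
The rod makes angle φ with the slider axis where L sinφ = r sinθ; differentiating, L cosφ·φ̇ = r ω cosθ.
L cosφ = √(L² − r² sin²θ) = 0.26428 m.
|ω_rod| = r ω |cosθ| / √(L² − r² sin²θ) = 0.0676·135.6·0.93295/0.26428 = 32.35 rad/s.

32.3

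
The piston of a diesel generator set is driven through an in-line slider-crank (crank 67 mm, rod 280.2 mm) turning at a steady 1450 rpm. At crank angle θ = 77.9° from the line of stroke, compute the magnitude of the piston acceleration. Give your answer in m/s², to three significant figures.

21.7

ω = 2π·1450/60 = 151.8 rad/s
x(θ) = r cosθ + √(L² − r² sin²θ); with ω constant, a = ω²·d²x/dθ².
d²x/dθ² = −r cosθ − r²(cos2θ)/√u − r⁴ sin²2θ/(4u^{3/2}),  u = L² − r² sin²θ = 0.0742203 m².
Substituting r = 0.067 m, L = 0.2802 m, θ = 77.9°: d²x/dθ² = +0.00094304 m.
a = ω²·d²x/dθ² = (151.8)²·(+0.00094304) = +21.743 m/s²;  |a| = 21.743 m/s².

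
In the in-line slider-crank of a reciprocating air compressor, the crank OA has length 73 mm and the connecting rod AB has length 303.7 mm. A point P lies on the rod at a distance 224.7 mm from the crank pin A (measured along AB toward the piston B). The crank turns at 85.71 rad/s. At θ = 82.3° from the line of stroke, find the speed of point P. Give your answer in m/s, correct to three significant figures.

6.36

ω = 85.71 rad/s.  Crank-pin speed |V_A| = rω = 6.2568 m/s, perpendicular to OA.
Rod angle: sinφ = −(r/L) sinθ ⇒ φ = -13.780°; ω_rod = −rω cosθ/√(L²−r²sin²θ) = -2.8422 rad/s.
V_P = V_A + ω_rod × AP, with AP = 0.2247 m along the rod.
Components: V_Px = −rω sinθ − a·ω_rod·sinφ = -6.3525 m/s;  V_Py = rω cosθ + a·ω_rod·cosφ = +0.21807 m/s.
|V_P| = √(V_Px² + V_Py²) = 6.3563 m/s.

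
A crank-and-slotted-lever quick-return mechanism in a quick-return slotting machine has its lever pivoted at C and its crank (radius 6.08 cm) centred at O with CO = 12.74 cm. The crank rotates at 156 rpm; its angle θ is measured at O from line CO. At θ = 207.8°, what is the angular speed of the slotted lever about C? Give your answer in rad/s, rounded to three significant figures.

8.28

ω = 16.34 rad/s (from 156 rpm).
Crank pin A relative to C: A = (d + r cosθ, r sinθ); lever angle φ = atan2(r sinθ, d + r cosθ).
Differentiating tanφ: φ̇ = rω(d cosθ + r)/(d² + r² + 2dr cosθ).
d² + r² + 2dr cosθ = |CA|² = 0.00622361 m²;  d cosθ + r = -0.051896 m.
|ω_lever| = |0.0608·16.34·-0.051896| / 0.00622361 = 8.2822 rad/s.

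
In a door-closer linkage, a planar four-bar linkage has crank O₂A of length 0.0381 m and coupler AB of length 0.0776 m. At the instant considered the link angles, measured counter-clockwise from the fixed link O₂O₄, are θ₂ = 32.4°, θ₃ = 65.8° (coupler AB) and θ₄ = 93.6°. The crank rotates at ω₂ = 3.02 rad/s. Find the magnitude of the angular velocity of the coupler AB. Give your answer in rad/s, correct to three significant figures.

2.79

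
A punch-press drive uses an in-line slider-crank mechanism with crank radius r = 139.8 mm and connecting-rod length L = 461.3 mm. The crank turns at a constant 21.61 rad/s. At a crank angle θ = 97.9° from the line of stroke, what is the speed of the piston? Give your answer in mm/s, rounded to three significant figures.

2860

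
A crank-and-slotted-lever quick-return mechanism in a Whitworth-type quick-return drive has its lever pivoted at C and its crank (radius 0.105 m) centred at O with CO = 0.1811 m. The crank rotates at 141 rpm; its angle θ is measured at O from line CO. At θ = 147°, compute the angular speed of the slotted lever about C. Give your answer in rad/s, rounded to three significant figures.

6.09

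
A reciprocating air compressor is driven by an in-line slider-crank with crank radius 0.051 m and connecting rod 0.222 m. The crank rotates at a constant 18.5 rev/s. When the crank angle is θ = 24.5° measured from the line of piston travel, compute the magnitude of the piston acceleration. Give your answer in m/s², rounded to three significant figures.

733

ω = 2π·18.5 = 116.2 rad/s
x(θ) = r cosθ + √(L² − r² sin²θ); with ω constant, a = ω²·d²x/dθ².
d²x/dθ² = −r cosθ − r²(cos2θ)/√u − r⁴ sin²2θ/(4u^{3/2}),  u = L² − r² sin²θ = 0.0488367 m².
Substituting r = 0.051 m, L = 0.222 m, θ = 24.5°: d²x/dθ² = -0.054219 m.
a = ω²·d²x/dθ² = (116.2)²·(-0.054219) = -732.58 m/s²;  |a| = 732.58 m/s².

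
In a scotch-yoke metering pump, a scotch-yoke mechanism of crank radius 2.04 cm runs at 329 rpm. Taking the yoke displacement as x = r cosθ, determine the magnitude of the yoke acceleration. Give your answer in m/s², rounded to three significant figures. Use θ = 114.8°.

ω = 34.45 rad/s (from 329 rpm).
x = r cosθ ⇒ ẍ = −rω² cosθ (ω constant).
|a| = rω²|cosθ| = 0.0204·(34.45)²·|cos 114.8°| = 10.157 m/s².

10.2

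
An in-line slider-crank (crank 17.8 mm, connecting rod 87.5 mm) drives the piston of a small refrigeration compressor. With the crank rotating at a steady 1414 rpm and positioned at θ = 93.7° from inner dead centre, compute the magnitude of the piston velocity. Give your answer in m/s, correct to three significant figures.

2.59

ω = 2π·1414/60 = 148.1 rad/s
For an in-line slider-crank, x = r cosθ + √(L² − r² sin²θ), so v = −rω sinθ·[1 + r cosθ/√(L² − r² sin²θ)].
With r = 0.0178 m, L = 0.0875 m, θ = 93.7°: √(L² − r² sin²θ) = 0.085678 m.
v = −0.0178·148.1·0.99792·[1 + 0.0178·-0.06453/0.085678] = -2.595 m/s.
|v| = 2.595 m/s.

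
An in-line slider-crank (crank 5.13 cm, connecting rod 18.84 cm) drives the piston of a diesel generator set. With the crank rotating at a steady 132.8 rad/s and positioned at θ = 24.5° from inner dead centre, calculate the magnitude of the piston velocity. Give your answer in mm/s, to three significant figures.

3530

ω = 132.8 rad/s
For an in-line slider-crank, x = r cosθ + √(L² − r² sin²θ), so v = −rω sinθ·[1 + r cosθ/√(L² − r² sin²θ)].
With r = 0.0513 m, L = 0.1884 m, θ = 24.5°: √(L² − r² sin²θ) = 0.1872 m.
v = −0.0513·132.8·0.41469·[1 + 0.0513·0.90996/0.1872] = -3.5297 m/s.
|v| = 3.5297 m/s = 3529.7 mm/s.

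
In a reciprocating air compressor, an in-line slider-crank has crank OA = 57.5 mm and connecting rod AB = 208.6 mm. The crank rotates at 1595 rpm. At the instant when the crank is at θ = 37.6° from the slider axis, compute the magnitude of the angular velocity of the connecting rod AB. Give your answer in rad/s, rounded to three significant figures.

37.0

ω = 167 rad/s (converted from 1595 rpm).
The rod makes angle φ with the slider axis where L sinφ = r sinθ; differentiating, L cosφ·φ̇ = r ω cosθ.
L cosφ = √(L² − r² sin²θ) = 0.20563 m.
|ω_rod| = r ω |cosθ| / √(L² − r² sin²θ) = 0.0575·167·0.79229/0.20563 = 37.005 rad/s.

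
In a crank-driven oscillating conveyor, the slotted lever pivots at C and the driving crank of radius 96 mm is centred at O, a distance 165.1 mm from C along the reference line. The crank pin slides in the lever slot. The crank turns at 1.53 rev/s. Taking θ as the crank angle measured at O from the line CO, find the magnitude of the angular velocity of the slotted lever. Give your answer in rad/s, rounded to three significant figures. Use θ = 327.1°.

ω = 9.613 rad/s (from 1.53 rev/s).
Crank pin A relative to C: A = (d + r cosθ, r sinθ); lever angle φ = atan2(r sinθ, d + r cosθ).
Differentiating tanφ: φ̇ = rω(d cosθ + r)/(d² + r² + 2dr cosθ).
d² + r² + 2dr cosθ = |CA|² = 0.0630893 m²;  d cosθ + r = +0.23462 m.
|ω_lever| = |0.096·9.613·+0.23462| / 0.0630893 = 3.4321 rad/s.

3.43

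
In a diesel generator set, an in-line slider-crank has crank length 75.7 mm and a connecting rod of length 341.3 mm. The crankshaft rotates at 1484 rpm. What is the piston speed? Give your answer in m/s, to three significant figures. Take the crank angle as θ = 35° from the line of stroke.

ω = 2π·1484/60 = 155.4 rad/s
For an in-line slider-crank, x = r cosθ + √(L² − r² sin²θ), so v = −rω sinθ·[1 + r cosθ/√(L² − r² sin²θ)].
With r = 0.0757 m, L = 0.3413 m, θ = 35°: √(L² − r² sin²θ) = 0.33853 m.
v = −0.0757·155.4·0.57358·[1 + 0.0757·0.81915/0.33853] = -7.9836 m/s.
|v| = 7.9836 m/s.

7.98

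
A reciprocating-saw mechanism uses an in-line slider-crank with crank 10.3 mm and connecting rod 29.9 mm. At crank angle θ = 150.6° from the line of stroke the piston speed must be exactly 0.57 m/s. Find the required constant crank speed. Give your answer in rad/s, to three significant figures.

For an in-line slider-crank, |v_piston| = rω|sinθ|·[1 + r cosθ/√(L² − r² sin²θ)].
With r = 0.0103 m, L = 0.0299 m, θ = 150.6°: the bracketed kinematic factor |dx/dθ| = 0.0035166 m.
ω = v/|dx/dθ| = 0.57/0.0035166 = 162.09 rad/s.

162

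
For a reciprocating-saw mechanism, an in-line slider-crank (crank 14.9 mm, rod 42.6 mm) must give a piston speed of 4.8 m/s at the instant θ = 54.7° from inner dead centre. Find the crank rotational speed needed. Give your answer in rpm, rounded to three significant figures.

3110

For an in-line slider-crank, |v_piston| = rω|sinθ|·[1 + r cosθ/√(L² − r² sin²θ)].
With r = 0.0149 m, L = 0.0426 m, θ = 54.7°: the bracketed kinematic factor |dx/dθ| = 0.014725 m.
ω = v/|dx/dθ| = 4.8/0.014725 = 325.98 rad/s.
N = 60ω/(2π) = 3112.9 rpm.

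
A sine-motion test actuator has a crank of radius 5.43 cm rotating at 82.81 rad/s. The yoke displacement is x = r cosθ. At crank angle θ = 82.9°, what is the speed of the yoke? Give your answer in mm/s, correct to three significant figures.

4460

ω = 82.81 rad/s
x = r cosθ ⇒ ẋ = −rω sinθ.
|v| = rω|sinθ| = 0.0543·82.81·|sin 82.9°| = 4.4621 m/s = 4462.1 mm/s.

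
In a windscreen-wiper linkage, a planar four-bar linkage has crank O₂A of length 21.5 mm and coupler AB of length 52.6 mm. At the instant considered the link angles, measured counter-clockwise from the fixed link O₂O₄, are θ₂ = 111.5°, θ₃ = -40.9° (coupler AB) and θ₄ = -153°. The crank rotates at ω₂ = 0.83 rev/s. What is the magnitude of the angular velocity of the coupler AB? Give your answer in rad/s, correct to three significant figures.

2.29

ω₂ = 5.215 rad/s (from 0.83 rev/s).
Differentiating the loop-closure r₂e^{iθ₂}+r₃e^{iθ₃}=r₁+r₄e^{iθ₄} gives r₂ω₂e^{iθ₂}+r₃ω₃e^{iθ₃}=r₄ω₄e^{iθ₄}.
Eliminating the other unknown: ω₃ = r₂ω₂ sin(θ₄−θ₂) / [r₃ sin(θ₃−θ₄)].
Numerator sine = +0.99540; denominator sine = +0.92653.
Result = 0.0215·5.215·(+0.99540) / (0.0526·(+0.92653)) = +2.2901 rad/s; magnitude 2.2901 rad/s.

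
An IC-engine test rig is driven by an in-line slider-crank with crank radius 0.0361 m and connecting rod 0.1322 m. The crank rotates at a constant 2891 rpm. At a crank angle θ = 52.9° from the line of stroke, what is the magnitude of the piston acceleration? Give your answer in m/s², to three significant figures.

1760

ω = 2π·2891/60 = 302.7 rad/s
x(θ) = r cosθ + √(L² − r² sin²θ); with ω constant, a = ω²·d²x/dθ².
d²x/dθ² = −r cosθ − r²(cos2θ)/√u − r⁴ sin²2θ/(4u^{3/2}),  u = L² − r² sin²θ = 0.0166478 m².
Substituting r = 0.0361 m, L = 0.1322 m, θ = 52.9°: d²x/dθ² = -0.019209 m.
a = ω²·d²x/dθ² = (302.7)²·(-0.019209) = -1760.6 m/s²;  |a| = 1760.6 m/s².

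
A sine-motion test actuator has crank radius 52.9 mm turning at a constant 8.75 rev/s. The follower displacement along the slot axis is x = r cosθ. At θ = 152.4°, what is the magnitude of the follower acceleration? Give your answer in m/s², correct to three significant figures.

142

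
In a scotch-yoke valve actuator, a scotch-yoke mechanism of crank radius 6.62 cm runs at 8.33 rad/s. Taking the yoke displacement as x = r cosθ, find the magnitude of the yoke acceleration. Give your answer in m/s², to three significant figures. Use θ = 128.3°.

ω = 8.33 rad/s
x = r cosθ ⇒ ẍ = −rω² cosθ (ω constant).
|a| = rω²|cosθ| = 0.0662·(8.33)²·|cos 128.3°| = 2.847 m/s².

2.85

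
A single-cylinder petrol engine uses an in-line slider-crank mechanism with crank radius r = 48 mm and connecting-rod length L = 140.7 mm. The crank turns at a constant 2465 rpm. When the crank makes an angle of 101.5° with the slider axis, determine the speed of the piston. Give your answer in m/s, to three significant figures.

ω = 2π·2465/60 = 258.1 rad/s
For an in-line slider-crank, x = r cosθ + √(L² − r² sin²θ), so v = −rω sinθ·[1 + r cosθ/√(L² − r² sin²θ)].
With r = 0.048 m, L = 0.1407 m, θ = 101.5°: √(L² − r² sin²θ) = 0.1326 m.
v = −0.048·258.1·0.97992·[1 + 0.048·-0.19937/0.1326] = -11.265 m/s.
|v| = 11.265 m/s.

11.3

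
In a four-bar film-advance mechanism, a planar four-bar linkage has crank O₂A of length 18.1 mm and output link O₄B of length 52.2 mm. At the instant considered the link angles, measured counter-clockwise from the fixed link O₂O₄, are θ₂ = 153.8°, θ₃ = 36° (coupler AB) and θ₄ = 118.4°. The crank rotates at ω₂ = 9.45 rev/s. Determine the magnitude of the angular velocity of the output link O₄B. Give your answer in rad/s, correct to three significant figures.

18.4

ω₂ = 59.38 rad/s (from 9.45 rev/s).
Differentiating the loop-closure r₂e^{iθ₂}+r₃e^{iθ₃}=r₁+r₄e^{iθ₄} gives r₂ω₂e^{iθ₂}+r₃ω₃e^{iθ₃}=r₄ω₄e^{iθ₄}.
Eliminating the other unknown: ω₄ = r₂ω₂ sin(θ₂−θ₃) / [r₄ sin(θ₄−θ₃)].
Numerator sine = +0.88458; denominator sine = +0.99122.
Result = 0.0181·59.38·(+0.88458) / (0.0522·(+0.99122)) = +18.373 rad/s; magnitude 18.373 rad/s.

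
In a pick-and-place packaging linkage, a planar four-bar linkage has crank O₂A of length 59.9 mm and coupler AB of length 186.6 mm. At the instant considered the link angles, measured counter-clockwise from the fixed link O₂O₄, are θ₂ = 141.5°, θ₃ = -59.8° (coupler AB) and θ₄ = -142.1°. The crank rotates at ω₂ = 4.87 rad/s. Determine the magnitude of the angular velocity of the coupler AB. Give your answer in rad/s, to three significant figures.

1.53

ω₂ = 4.87 rad/s
Differentiating the loop-closure r₂e^{iθ₂}+r₃e^{iθ₃}=r₁+r₄e^{iθ₄} gives r₂ω₂e^{iθ₂}+r₃ω₃e^{iθ₃}=r₄ω₄e^{iθ₄}.
Eliminating the other unknown: ω₃ = r₂ω₂ sin(θ₄−θ₂) / [r₃ sin(θ₃−θ₄)].
Numerator sine = +0.97196; denominator sine = +0.99098.
Result = 0.0599·4.87·(+0.97196) / (0.1866·(+0.99098)) = +1.5333 rad/s; magnitude 1.5333 rad/s.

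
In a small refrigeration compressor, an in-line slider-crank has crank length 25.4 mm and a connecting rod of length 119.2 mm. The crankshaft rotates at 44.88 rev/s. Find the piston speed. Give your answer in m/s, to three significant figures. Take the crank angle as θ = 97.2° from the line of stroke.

ω = 2π·44.9 = 282 rad/s
For an in-line slider-crank, x = r cosθ + √(L² − r² sin²θ), so v = −rω sinθ·[1 + r cosθ/√(L² − r² sin²θ)].
With r = 0.0254 m, L = 0.1192 m, θ = 97.2°: √(L² − r² sin²θ) = 0.11651 m.
v = −0.0254·282·0.99211·[1 + 0.0254·-0.12533/0.11651] = -6.9119 m/s.
|v| = 6.9119 m/s.

6.91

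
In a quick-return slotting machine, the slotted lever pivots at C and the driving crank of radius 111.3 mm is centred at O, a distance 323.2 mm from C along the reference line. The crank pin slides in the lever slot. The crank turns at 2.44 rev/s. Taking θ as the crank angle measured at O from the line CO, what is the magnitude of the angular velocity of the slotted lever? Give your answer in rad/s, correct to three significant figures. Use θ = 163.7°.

7.10

ω = 15.33 rad/s (from 2.44 rev/s).
Crank pin A relative to C: A = (d + r cosθ, r sinθ); lever angle φ = atan2(r sinθ, d + r cosθ).
Differentiating tanφ: φ̇ = rω(d cosθ + r)/(d² + r² + 2dr cosθ).
d² + r² + 2dr cosθ = |CA|² = 0.0477934 m²;  d cosθ + r = -0.19891 m.
|ω_lever| = |0.1113·15.33·-0.19891| / 0.0477934 = 7.1015 rad/s.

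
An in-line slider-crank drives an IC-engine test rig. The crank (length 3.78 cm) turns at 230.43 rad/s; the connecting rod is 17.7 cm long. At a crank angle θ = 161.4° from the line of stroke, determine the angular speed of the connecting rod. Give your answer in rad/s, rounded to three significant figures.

46.7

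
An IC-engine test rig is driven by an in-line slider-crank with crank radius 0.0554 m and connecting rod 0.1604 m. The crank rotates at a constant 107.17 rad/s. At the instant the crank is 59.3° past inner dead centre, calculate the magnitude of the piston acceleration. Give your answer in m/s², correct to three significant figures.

220

ω = 107.2 rad/s
x(θ) = r cosθ + √(L² − r² sin²θ); with ω constant, a = ω²·d²x/dθ².
d²x/dθ² = −r cosθ − r²(cos2θ)/√u − r⁴ sin²2θ/(4u^{3/2}),  u = L² − r² sin²θ = 0.023459 m².
Substituting r = 0.0554 m, L = 0.1604 m, θ = 59.3°: d²x/dθ² = -0.019197 m.
a = ω²·d²x/dθ² = (107.2)²·(-0.019197) = -220.49 m/s²;  |a| = 220.49 m/s².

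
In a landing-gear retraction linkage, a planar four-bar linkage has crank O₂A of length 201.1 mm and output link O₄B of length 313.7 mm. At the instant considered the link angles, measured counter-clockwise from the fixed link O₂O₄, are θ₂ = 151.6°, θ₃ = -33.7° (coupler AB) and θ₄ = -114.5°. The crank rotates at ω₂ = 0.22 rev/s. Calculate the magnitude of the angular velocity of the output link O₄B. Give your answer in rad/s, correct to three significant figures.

ω₂ = 1.382 rad/s (from 0.22 rev/s).
Differentiating the loop-closure r₂e^{iθ₂}+r₃e^{iθ₃}=r₁+r₄e^{iθ₄} gives r₂ω₂e^{iθ₂}+r₃ω₃e^{iθ₃}=r₄ω₄e^{iθ₄}.
Eliminating the other unknown: ω₄ = r₂ω₂ sin(θ₂−θ₃) / [r₄ sin(θ₄−θ₃)].
Numerator sine = -0.09237; denominator sine = -0.98714.
Result = 0.2011·1.382·(-0.09237) / (0.3137·(-0.98714)) = +0.08292 rad/s; magnitude 0.08292 rad/s.

0.0829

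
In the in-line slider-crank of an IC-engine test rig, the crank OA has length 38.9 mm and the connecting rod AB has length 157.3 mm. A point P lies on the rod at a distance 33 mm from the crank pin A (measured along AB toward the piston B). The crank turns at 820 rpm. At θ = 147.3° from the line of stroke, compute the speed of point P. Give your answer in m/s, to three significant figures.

ω = 85.87 rad/s.  Crank-pin speed |V_A| = rω = 3.3404 m/s, perpendicular to OA.
Rod angle: sinφ = −(r/L) sinθ ⇒ φ = -7.678°; ω_rod = −rω cosθ/√(L²−r²sin²θ) = +18.032 rad/s.
V_P = V_A + ω_rod × AP, with AP = 0.033 m along the rod.
Components: V_Px = −rω sinθ − a·ω_rod·sinφ = -1.7251 m/s;  V_Py = rω cosθ + a·ω_rod·cosφ = -2.2212 m/s.
|V_P| = √(V_Px² + V_Py²) = 2.8124 m/s.

2.81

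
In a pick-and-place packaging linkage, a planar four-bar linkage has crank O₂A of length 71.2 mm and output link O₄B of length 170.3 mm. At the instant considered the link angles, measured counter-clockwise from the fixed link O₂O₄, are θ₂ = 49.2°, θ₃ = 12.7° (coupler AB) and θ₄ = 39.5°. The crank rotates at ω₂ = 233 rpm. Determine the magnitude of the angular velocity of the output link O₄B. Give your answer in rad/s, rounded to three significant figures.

ω₂ = 24.4 rad/s (from 233 rpm).
Differentiating the loop-closure r₂e^{iθ₂}+r₃e^{iθ₃}=r₁+r₄e^{iθ₄} gives r₂ω₂e^{iθ₂}+r₃ω₃e^{iθ₃}=r₄ω₄e^{iθ₄}.
Eliminating the other unknown: ω₄ = r₂ω₂ sin(θ₂−θ₃) / [r₄ sin(θ₄−θ₃)].
Numerator sine = +0.59482; denominator sine = +0.45088.
Result = 0.0712·24.4·(+0.59482) / (0.1703·(+0.45088)) = +13.458 rad/s; magnitude 13.458 rad/s.

13.5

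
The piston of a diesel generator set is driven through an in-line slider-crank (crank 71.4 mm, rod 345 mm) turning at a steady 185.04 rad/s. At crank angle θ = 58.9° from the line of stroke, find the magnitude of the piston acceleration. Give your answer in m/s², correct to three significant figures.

1030

ω = 185 rad/s
x(θ) = r cosθ + √(L² − r² sin²θ); with ω constant, a = ω²·d²x/dθ².
d²x/dθ² = −r cosθ − r²(cos2θ)/√u − r⁴ sin²2θ/(4u^{3/2}),  u = L² − r² sin²θ = 0.115287 m².
Substituting r = 0.0714 m, L = 0.345 m, θ = 58.9°: d²x/dθ² = -0.030008 m.
a = ω²·d²x/dθ² = (185)²·(-0.030008) = -1027.5 m/s²;  |a| = 1027.5 m/s².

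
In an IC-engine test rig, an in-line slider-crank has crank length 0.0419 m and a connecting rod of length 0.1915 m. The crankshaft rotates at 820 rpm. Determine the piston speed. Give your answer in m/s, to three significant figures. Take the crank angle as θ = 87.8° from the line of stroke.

ω = 2π·820/60 = 85.87 rad/s
For an in-line slider-crank, x = r cosθ + √(L² − r² sin²θ), so v = −rω sinθ·[1 + r cosθ/√(L² − r² sin²θ)].
With r = 0.0419 m, L = 0.1915 m, θ = 87.8°: √(L² − r² sin²θ) = 0.18687 m.
v = −0.0419·85.87·0.99926·[1 + 0.0419·0.03839/0.18687] = -3.6263 m/s.
|v| = 3.6263 m/s.

3.63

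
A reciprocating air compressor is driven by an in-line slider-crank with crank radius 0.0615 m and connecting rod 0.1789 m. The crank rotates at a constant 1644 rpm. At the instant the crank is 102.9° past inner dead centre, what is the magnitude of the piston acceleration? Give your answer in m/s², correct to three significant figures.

ω = 2π·1644/60 = 172.2 rad/s
x(θ) = r cosθ + √(L² − r² sin²θ); with ω constant, a = ω²·d²x/dθ².
d²x/dθ² = −r cosθ − r²(cos2θ)/√u − r⁴ sin²2θ/(4u^{3/2}),  u = L² − r² sin²θ = 0.0284115 m².
Substituting r = 0.0615 m, L = 0.1789 m, θ = 102.9°: d²x/dθ² = +0.033791 m.
a = ω²·d²x/dθ² = (172.2)²·(+0.033791) = +1001.5 m/s²;  |a| = 1001.5 m/s².

1000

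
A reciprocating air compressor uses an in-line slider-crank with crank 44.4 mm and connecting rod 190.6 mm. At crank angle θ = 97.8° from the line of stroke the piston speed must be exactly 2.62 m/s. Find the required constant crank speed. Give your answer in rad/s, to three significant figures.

61.6

For an in-line slider-crank, |v_piston| = rω|sinθ|·[1 + r cosθ/√(L² − r² sin²θ)].
With r = 0.0444 m, L = 0.1906 m, θ = 97.8°: the bracketed kinematic factor |dx/dθ| = 0.04256 m.
ω = v/|dx/dθ| = 2.62/0.04256 = 61.56 rad/s.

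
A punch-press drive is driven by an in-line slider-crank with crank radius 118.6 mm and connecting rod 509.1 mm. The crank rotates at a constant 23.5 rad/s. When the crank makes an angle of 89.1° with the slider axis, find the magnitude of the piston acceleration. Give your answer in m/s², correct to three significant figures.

14.7

ω = 23.5 rad/s
x(θ) = r cosθ + √(L² − r² sin²θ); with ω constant, a = ω²·d²x/dθ².
d²x/dθ² = −r cosθ − r²(cos2θ)/√u − r⁴ sin²2θ/(4u^{3/2}),  u = L² − r² sin²θ = 0.24512 m².
Substituting r = 0.1186 m, L = 0.5091 m, θ = 89.1°: d²x/dθ² = +0.026533 m.
a = ω²·d²x/dθ² = (23.5)²·(+0.026533) = +14.653 m/s²;  |a| = 14.653 m/s².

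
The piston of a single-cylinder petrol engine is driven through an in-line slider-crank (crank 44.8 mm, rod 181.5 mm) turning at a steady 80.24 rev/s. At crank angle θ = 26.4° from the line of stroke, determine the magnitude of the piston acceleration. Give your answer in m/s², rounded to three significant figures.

11900

ω = 2π·80.2 = 504.2 rad/s
x(θ) = r cosθ + √(L² − r² sin²θ); with ω constant, a = ω²·d²x/dθ².
d²x/dθ² = −r cosθ − r²(cos2θ)/√u − r⁴ sin²2θ/(4u^{3/2}),  u = L² − r² sin²θ = 0.0325455 m².
Substituting r = 0.0448 m, L = 0.1815 m, θ = 26.4°: d²x/dθ² = -0.046963 m.
a = ω²·d²x/dθ² = (504.2)²·(-0.046963) = -11937 m/s²;  |a| = 11937 m/s².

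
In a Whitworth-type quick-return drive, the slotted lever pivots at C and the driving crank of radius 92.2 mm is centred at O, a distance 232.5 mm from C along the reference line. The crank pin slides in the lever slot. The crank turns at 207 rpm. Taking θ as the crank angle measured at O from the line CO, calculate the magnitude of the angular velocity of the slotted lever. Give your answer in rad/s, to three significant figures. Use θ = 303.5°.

ω = 21.68 rad/s (from 207 rpm).
Crank pin A relative to C: A = (d + r cosθ, r sinθ); lever angle φ = atan2(r sinθ, d + r cosθ).
Differentiating tanφ: φ̇ = rω(d cosθ + r)/(d² + r² + 2dr cosθ).
d² + r² + 2dr cosθ = |CA|² = 0.0862203 m²;  d cosθ + r = +0.22053 m.
|ω_lever| = |0.0922·21.68·+0.22053| / 0.0862203 = 5.1119 rad/s.

5.11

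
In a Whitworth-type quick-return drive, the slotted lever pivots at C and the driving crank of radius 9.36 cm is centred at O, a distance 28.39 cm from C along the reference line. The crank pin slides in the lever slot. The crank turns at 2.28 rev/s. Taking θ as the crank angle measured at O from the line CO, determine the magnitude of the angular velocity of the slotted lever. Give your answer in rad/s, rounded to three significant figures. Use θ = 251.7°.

0.0822

ω = 14.33 rad/s (from 2.28 rev/s).
Crank pin A relative to C: A = (d + r cosθ, r sinθ); lever angle φ = atan2(r sinθ, d + r cosθ).
Differentiating tanφ: φ̇ = rω(d cosθ + r)/(d² + r² + 2dr cosθ).
d² + r² + 2dr cosθ = |CA|² = 0.0726727 m²;  d cosθ + r = +0.0044575 m.
|ω_lever| = |0.0936·14.33·+0.0044575| / 0.0726727 = 0.082246 rad/s.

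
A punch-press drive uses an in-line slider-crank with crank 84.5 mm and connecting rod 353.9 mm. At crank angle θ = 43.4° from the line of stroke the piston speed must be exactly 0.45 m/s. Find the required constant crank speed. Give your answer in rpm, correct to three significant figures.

62.9

For an in-line slider-crank, |v_piston| = rω|sinθ|·[1 + r cosθ/√(L² − r² sin²θ)].
With r = 0.0845 m, L = 0.3539 m, θ = 43.4°: the bracketed kinematic factor |dx/dθ| = 0.068269 m.
ω = v/|dx/dθ| = 0.45/0.068269 = 6.5915 rad/s.
N = 60ω/(2π) = 62.944 rpm.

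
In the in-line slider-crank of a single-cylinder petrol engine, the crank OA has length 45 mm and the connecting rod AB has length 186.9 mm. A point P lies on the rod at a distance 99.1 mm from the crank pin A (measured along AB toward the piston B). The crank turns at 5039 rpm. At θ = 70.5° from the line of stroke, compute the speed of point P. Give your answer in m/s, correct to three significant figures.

23.7

ω = 527.7 rad/s.  Crank-pin speed |V_A| = rω = 23.746 m/s, perpendicular to OA.
Rod angle: sinφ = −(r/L) sinθ ⇒ φ = -13.118°; ω_rod = −rω cosθ/√(L²−r²sin²θ) = -43.547 rad/s.
V_P = V_A + ω_rod × AP, with AP = 0.0991 m along the rod.
Components: V_Px = −rω sinθ − a·ω_rod·sinφ = -23.363 m/s;  V_Py = rω cosθ + a·ω_rod·cosφ = +3.7236 m/s.
|V_P| = √(V_Px² + V_Py²) = 23.658 m/s.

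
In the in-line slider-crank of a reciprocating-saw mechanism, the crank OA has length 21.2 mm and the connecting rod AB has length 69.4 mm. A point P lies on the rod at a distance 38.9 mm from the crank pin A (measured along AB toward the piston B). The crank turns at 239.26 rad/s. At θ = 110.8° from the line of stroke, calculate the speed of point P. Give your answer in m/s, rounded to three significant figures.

4.51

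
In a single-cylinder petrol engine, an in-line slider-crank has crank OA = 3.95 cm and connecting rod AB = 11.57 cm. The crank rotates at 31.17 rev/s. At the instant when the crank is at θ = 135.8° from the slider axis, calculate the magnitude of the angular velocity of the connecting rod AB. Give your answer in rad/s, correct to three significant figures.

49.4

ω = 195.8 rad/s (converted from 31.17 rev/s).
The rod makes angle φ with the slider axis where L sinφ = r sinθ; differentiating, L cosφ·φ̇ = r ω cosθ.
L cosφ = √(L² − r² sin²θ) = 0.11238 m.
|ω_rod| = r ω |cosθ| / √(L² − r² sin²θ) = 0.0395·195.8·0.71691/0.11238 = 49.352 rad/s.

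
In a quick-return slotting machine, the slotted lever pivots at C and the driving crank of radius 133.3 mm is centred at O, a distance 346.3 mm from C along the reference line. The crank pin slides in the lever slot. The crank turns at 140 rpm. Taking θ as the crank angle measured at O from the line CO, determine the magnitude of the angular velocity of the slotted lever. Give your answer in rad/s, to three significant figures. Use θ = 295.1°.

ω = 14.66 rad/s (from 140 rpm).
Crank pin A relative to C: A = (d + r cosθ, r sinθ); lever angle φ = atan2(r sinθ, d + r cosθ).
Differentiating tanφ: φ̇ = rω(d cosθ + r)/(d² + r² + 2dr cosθ).
d² + r² + 2dr cosθ = |CA|² = 0.176856 m²;  d cosθ + r = +0.2802 m.
|ω_lever| = |0.1333·14.66·+0.2802| / 0.176856 = 3.0962 rad/s.

3.10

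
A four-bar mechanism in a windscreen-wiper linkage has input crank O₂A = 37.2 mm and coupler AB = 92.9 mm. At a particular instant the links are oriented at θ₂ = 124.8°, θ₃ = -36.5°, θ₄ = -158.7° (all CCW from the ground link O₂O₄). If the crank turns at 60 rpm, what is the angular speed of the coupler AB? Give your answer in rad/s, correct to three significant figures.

ω₂ = 6.283 rad/s (from 60 rpm).
Differentiating the loop-closure r₂e^{iθ₂}+r₃e^{iθ₃}=r₁+r₄e^{iθ₄} gives r₂ω₂e^{iθ₂}+r₃ω₃e^{iθ₃}=r₄ω₄e^{iθ₄}.
Eliminating the other unknown: ω₃ = r₂ω₂ sin(θ₄−θ₂) / [r₃ sin(θ₃−θ₄)].
Numerator sine = +0.97237; denominator sine = +0.84619.
Result = 0.0372·6.283·(+0.97237) / (0.0929·(+0.84619)) = +2.8911 rad/s; magnitude 2.8911 rad/s.

2.89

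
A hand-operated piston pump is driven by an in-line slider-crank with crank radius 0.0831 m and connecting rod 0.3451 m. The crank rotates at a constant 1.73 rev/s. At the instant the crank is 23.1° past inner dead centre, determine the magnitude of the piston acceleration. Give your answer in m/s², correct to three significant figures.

ω = 2π·1.73 = 10.87 rad/s
x(θ) = r cosθ + √(L² − r² sin²θ); with ω constant, a = ω²·d²x/dθ².
d²x/dθ² = −r cosθ − r²(cos2θ)/√u − r⁴ sin²2θ/(4u^{3/2}),  u = L² − r² sin²θ = 0.118031 m².
Substituting r = 0.0831 m, L = 0.3451 m, θ = 23.1°: d²x/dθ² = -0.090503 m.
a = ω²·d²x/dθ² = (10.87)²·(-0.090503) = -10.693 m/s²;  |a| = 10.693 m/s².

10.7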